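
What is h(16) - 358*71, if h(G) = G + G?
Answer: -25386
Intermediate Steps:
h(G) = 2*G
h(16) - 358*71 = 2*16 - 358*71 = 32 - 25418 = -25386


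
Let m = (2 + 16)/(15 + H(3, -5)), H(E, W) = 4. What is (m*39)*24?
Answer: 16848/19 ≈ 886.74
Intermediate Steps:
m = 18/19 (m = (2 + 16)/(15 + 4) = 18/19 ≈ 0.94737)
(m*39)*24 = ((18/19)*39)*24 = (702/19)*24 = 16848/19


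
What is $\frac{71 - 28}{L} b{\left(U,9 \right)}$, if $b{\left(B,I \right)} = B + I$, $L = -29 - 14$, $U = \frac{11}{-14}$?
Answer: $- \frac{115}{14} \approx -8.2143$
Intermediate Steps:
$U = - \frac{11}{14}$ ($U = 11 \left(- \frac{1}{14}\right) = - \frac{11}{14} \approx -0.78571$)
$L = -43$
$\frac{71 - 28}{L} b{\left(U,9 \right)} = \frac{71 - 28}{-43} \left(- \frac{11}{14} + 9\right) = 43 \left(- \frac{1}{43}\right) \frac{115}{14} = \left(-1\right) \frac{115}{14} = - \frac{115}{14}$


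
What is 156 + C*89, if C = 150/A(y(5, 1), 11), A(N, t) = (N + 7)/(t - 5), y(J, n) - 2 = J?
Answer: 41142/7 ≈ 5877.4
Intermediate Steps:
y(J, n) = 2 + J
A(N, t) = (7 + N)/(-5 + t)
C = 450/7 (C = 150/(((7 + (2 + 5))/(-5 + 11))) = 150/(((7 + 7)/6)) = 150/(((⅙)*14)) = 150/(7/3) = 150*(3/7) = 450/7 ≈ 64.286)
156 + C*89 = 156 + (450/7)*89 = 156 + 40050/7 = 41142/7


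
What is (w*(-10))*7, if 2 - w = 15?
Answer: 910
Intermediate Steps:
w = -13 (w = 2 - 1*15 = 2 - 15 = -13)
(w*(-10))*7 = -13*(-10)*7 = 130*7 = 910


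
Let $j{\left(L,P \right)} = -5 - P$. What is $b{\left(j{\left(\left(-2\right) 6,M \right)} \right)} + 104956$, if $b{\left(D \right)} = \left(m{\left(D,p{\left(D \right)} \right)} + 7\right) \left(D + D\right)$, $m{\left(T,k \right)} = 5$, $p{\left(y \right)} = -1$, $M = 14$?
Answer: $104500$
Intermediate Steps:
$b{\left(D \right)} = 24 D$ ($b{\left(D \right)} = \left(5 + 7\right) \left(D + D\right) = 12 \cdot 2 D = 24 D$)
$b{\left(j{\left(\left(-2\right) 6,M \right)} \right)} + 104956 = 24 \left(-5 - 14\right) + 104956 = 24 \left(-19\right) + 104956 = -456 + 104956 = 104500$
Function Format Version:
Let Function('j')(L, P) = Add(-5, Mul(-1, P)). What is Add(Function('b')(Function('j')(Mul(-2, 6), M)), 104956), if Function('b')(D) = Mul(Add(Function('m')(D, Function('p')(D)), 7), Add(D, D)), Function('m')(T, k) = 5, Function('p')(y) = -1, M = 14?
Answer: 104500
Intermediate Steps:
Function('b')(D) = Mul(24, D) (Function('b')(D) = Mul(Add(5, 7), Add(D, D)) = Mul(12, Mul(2, D)) = Mul(24, D))
Add(Function('b')(Function('j')(Mul(-2, 6), M)), 104956) = Add(Mul(24, Add(-5, Mul(-1, 14))), 104956) = Add(Mul(24, Add(-5, -14)), 104956) = Add(Mul(24, -19), 104956) = Add(-456, 104956) = 104500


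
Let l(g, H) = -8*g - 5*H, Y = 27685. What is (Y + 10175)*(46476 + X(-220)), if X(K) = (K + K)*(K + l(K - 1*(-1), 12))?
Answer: -22761583440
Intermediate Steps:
X(K) = 2*K*(-68 - 7*K) (X(K) = (K + K)*(K + (-8*(K - 1*(-1)) - 5*12)) = (2*K)*(K + (-8*(K + 1) - 60)) = (2*K)*(K + (-8*(1 + K) - 60)) = (2*K)*(K + ((-8 - 8*K) - 60)) = (2*K)*(K + (-68 - 8*K)) = (2*K)*(-68 - 7*K) = 2*K*(-68 - 7*K))
(Y + 10175)*(46476 + X(-220)) = (27685 + 10175)*(46476 - 2*(-220)*(68 + 7*(-220))) = 37860*(46476 - 2*(-220)*(68 - 1540)) = 37860*(46476 - 2*(-220)*(-1472)) = 37860*(46476 - 647680) = 37860*(-601204) = -22761583440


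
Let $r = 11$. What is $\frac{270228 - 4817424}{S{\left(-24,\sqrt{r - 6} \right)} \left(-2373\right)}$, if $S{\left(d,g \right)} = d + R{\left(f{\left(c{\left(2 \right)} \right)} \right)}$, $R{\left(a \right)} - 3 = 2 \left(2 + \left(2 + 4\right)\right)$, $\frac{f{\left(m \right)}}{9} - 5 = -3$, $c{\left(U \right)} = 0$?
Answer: $- \frac{1515732}{3955} \approx -383.24$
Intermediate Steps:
$f{\left(m \right)} = 18$ ($f{\left(m \right)} = 45 + 9 \left(-3\right) = 45 - 27 = 18$)
$R{\left(a \right)} = 19$ ($R{\left(a \right)} = 3 + 2 \left(2 + \left(2 + 4\right)\right) = 3 + 2 \left(2 + 6\right) = 3 + 2 \cdot 8 = 3 + 16 = 19$)
$S{\left(d,g \right)} = 19 + d$ ($S{\left(d,g \right)} = d + 19 = 19 + d$)
$\frac{270228 - 4817424}{S{\left(-24,\sqrt{r - 6} \right)} \left(-2373\right)} = \frac{270228 - 4817424}{\left(19 - 24\right) \left(-2373\right)} = - \frac{4547196}{\left(-5\right) \left(-2373\right)} = - \frac{4547196}{11865} = \left(-4547196\right) \frac{1}{11865} = - \frac{1515732}{3955}$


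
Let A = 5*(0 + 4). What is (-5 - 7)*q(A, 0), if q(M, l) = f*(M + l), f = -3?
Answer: 720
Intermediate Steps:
A = 20 (A = 5*4 = 20)
q(M, l) = -3*M - 3*l (q(M, l) = -3*(M + l) = -3*M - 3*l)
(-5 - 7)*q(A, 0) = (-5 - 7)*(-3*20 - 3*0) = -12*(-60 + 0) = -12*(-60) = 720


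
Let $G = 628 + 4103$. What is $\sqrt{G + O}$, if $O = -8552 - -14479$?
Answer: $73 \sqrt{2} \approx 103.24$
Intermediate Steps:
$G = 4731$
$O = 5927$ ($O = -8552 + 14479 = 5927$)
$\sqrt{G + O} = \sqrt{4731 + 5927} = \sqrt{10658} = 73 \sqrt{2}$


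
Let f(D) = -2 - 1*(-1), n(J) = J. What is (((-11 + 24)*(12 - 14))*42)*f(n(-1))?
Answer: 1092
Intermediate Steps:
f(D) = -1 (f(D) = -2 + 1 = -1)
(((-11 + 24)*(12 - 14))*42)*f(n(-1)) = (((-11 + 24)*(12 - 14))*42)*(-1) = ((13*(-2))*42)*(-1) = -26*42*(-1) = -1092*(-1) = 1092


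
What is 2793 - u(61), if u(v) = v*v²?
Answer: -224188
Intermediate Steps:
u(v) = v³
2793 - u(61) = 2793 - 1*61³ = 2793 - 1*226981 = 2793 - 226981 = -224188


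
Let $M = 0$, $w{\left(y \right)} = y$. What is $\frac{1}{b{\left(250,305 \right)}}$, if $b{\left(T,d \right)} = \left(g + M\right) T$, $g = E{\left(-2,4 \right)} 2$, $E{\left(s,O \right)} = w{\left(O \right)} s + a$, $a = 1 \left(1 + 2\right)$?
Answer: $- \frac{1}{2500} \approx -0.0004$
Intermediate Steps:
$a = 3$ ($a = 1 \cdot 3 = 3$)
$E{\left(s,O \right)} = 3 + O s$ ($E{\left(s,O \right)} = O s + 3 = 3 + O s$)
$g = -10$ ($g = \left(3 + 4 \left(-2\right)\right) 2 = \left(3 - 8\right) 2 = \left(-5\right) 2 = -10$)
$b{\left(T,d \right)} = - 10 T$ ($b{\left(T,d \right)} = \left(-10 + 0\right) T = - 10 T$)
$\frac{1}{b{\left(250,305 \right)}} = \frac{1}{\left(-10\right) 250} = \frac{1}{-2500} = - \frac{1}{2500}$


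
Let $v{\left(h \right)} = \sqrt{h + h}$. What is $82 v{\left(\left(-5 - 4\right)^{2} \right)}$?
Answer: $738 \sqrt{2} \approx 1043.7$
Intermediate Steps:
$v{\left(h \right)} = \sqrt{2} \sqrt{h}$ ($v{\left(h \right)} = \sqrt{2 h} = \sqrt{2} \sqrt{h}$)
$82 v{\left(\left(-5 - 4\right)^{2} \right)} = 82 \sqrt{2} \sqrt{\left(-5 - 4\right)^{2}} = 82 \sqrt{2} \sqrt{\left(-9\right)^{2}} = 82 \sqrt{2} \sqrt{81} = 82 \sqrt{2} \cdot 9 = 82 \cdot 9 \sqrt{2} = 738 \sqrt{2}$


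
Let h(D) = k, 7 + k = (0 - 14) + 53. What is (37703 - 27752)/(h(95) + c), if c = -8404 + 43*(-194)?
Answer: -9951/16714 ≈ -0.59537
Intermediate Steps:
k = 32 (k = -7 + ((0 - 14) + 53) = -7 + (-14 + 53) = -7 + 39 = 32)
h(D) = 32
c = -16746 (c = -8404 - 8342 = -16746)
(37703 - 27752)/(h(95) + c) = (37703 - 27752)/(32 - 16746) = 9951/(-16714) = 9951*(-1/16714) = -9951/16714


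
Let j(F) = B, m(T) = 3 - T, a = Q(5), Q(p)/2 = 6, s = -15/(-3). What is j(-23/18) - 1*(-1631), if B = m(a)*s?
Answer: 1586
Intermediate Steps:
s = 5 (s = -15*(-⅓) = 5)
Q(p) = 12 (Q(p) = 2*6 = 12)
a = 12
B = -45 (B = (3 - 1*12)*5 = (3 - 12)*5 = -9*5 = -45)
j(F) = -45
j(-23/18) - 1*(-1631) = -45 - 1*(-1631) = -45 + 1631 = 1586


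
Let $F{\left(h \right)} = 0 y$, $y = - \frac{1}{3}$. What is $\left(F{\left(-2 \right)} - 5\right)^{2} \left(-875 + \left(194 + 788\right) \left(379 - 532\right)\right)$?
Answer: $-3778025$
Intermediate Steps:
$y = - \frac{1}{3}$ ($y = \left(-1\right) \frac{1}{3} = - \frac{1}{3} \approx -0.33333$)
$F{\left(h \right)} = 0$ ($F{\left(h \right)} = 0 \left(- \frac{1}{3}\right) = 0$)
$\left(F{\left(-2 \right)} - 5\right)^{2} \left(-875 + \left(194 + 788\right) \left(379 - 532\right)\right) = \left(0 - 5\right)^{2} \left(-875 + \left(194 + 788\right) \left(379 - 532\right)\right) = \left(-5\right)^{2} \left(-875 + 982 \left(-153\right)\right) = 25 \left(-875 - 150246\right) = 25 \left(-151121\right) = -3778025$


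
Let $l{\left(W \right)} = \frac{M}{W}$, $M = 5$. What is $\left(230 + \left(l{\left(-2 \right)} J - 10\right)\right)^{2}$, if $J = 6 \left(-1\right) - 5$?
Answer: $\frac{245025}{4} \approx 61256.0$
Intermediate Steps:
$l{\left(W \right)} = \frac{5}{W}$
$J = -11$ ($J = -6 - 5 = -11$)
$\left(230 + \left(l{\left(-2 \right)} J - 10\right)\right)^{2} = \left(230 - \left(10 - \frac{5}{-2} \left(-11\right)\right)\right)^{2} = \left(230 - \left(10 - 5 \left(- \frac{1}{2}\right) \left(-11\right)\right)\right)^{2} = \left(230 - - \frac{35}{2}\right)^{2} = \left(230 + \left(\frac{55}{2} - 10\right)\right)^{2} = \left(230 + \frac{35}{2}\right)^{2} = \left(\frac{495}{2}\right)^{2} = \frac{245025}{4}$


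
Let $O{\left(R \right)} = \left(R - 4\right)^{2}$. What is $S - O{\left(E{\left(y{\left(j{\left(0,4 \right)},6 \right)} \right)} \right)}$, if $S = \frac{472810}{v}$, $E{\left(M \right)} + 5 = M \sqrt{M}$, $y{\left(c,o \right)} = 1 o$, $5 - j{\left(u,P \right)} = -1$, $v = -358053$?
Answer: $- \frac{106814551}{358053} + 108 \sqrt{6} \approx -33.776$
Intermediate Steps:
$j{\left(u,P \right)} = 6$ ($j{\left(u,P \right)} = 5 - -1 = 5 + 1 = 6$)
$y{\left(c,o \right)} = o$
$E{\left(M \right)} = -5 + M^{\frac{3}{2}}$ ($E{\left(M \right)} = -5 + M \sqrt{M} = -5 + M^{\frac{3}{2}}$)
$O{\left(R \right)} = \left(-4 + R\right)^{2}$
$S = - \frac{472810}{358053}$ ($S = \frac{472810}{-358053} = 472810 \left(- \frac{1}{358053}\right) = - \frac{472810}{358053} \approx -1.3205$)
$S - O{\left(E{\left(y{\left(j{\left(0,4 \right)},6 \right)} \right)} \right)} = - \frac{472810}{358053} - \left(-4 - \left(5 - 6^{\frac{3}{2}}\right)\right)^{2} = - \frac{472810}{358053} - \left(-4 - \left(5 - 6 \sqrt{6}\right)\right)^{2} = - \frac{472810}{358053} - \left(-9 + 6 \sqrt{6}\right)^{2}$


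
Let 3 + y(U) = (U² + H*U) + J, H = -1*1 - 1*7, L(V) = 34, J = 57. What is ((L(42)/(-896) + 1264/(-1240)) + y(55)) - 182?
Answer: 170540661/69440 ≈ 2455.9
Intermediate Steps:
H = -8 (H = -1 - 7 = -8)
y(U) = 54 + U² - 8*U (y(U) = -3 + ((U² - 8*U) + 57) = -3 + (57 + U² - 8*U) = 54 + U² - 8*U)
((L(42)/(-896) + 1264/(-1240)) + y(55)) - 182 = ((34/(-896) + 1264/(-1240)) + (54 + 55² - 8*55)) - 182 = ((34*(-1/896) + 1264*(-1/1240)) + (54 + 3025 - 440)) - 182 = ((-17/448 - 158/155) + 2639) - 182 = (-73419/69440 + 2639) - 182 = 183178741/69440 - 182 = 170540661/69440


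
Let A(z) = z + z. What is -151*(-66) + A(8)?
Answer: 9982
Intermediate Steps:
A(z) = 2*z
-151*(-66) + A(8) = -151*(-66) + 2*8 = 9966 + 16 = 9982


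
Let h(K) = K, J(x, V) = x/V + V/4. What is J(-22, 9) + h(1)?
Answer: 29/36 ≈ 0.80556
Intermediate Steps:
J(x, V) = V/4 + x/V (J(x, V) = x/V + V*(¼) = x/V + V/4 = V/4 + x/V)
J(-22, 9) + h(1) = ((¼)*9 - 22/9) + 1 = (9/4 - 22*⅑) + 1 = (9/4 - 22/9) + 1 = -7/36 + 1 = 29/36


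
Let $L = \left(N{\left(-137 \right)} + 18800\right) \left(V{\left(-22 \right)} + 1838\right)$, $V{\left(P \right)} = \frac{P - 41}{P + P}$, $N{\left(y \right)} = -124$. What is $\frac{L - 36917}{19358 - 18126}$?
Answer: $\frac{94369857}{3388} \approx 27854.0$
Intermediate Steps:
$V{\left(P \right)} = \frac{-41 + P}{2 P}$
$L = \frac{377885515}{11}$ ($L = \left(-124 + 18800\right) \left(\frac{-41 - 22}{2 \left(-22\right)} + 1838\right) = 18676 \left(\frac{1}{2} \left(- \frac{1}{22}\right) \left(-63\right) + 1838\right) = 18676 \left(\frac{63}{44} + 1838\right) = 18676 \cdot \frac{80935}{44} = \frac{377885515}{11} \approx 3.4353 \cdot 10^{7}$)
$\frac{L - 36917}{19358 - 18126} = \frac{\frac{377885515}{11} - 36917}{19358 - 18126} = \frac{377479428}{11 \cdot 1232} = \frac{377479428}{11} \cdot \frac{1}{1232} = \frac{94369857}{3388}$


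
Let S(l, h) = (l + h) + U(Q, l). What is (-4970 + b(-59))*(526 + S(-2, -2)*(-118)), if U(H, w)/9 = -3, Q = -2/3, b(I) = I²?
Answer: -6229976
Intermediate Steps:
Q = -⅔ (Q = -2*⅓ = -⅔ ≈ -0.66667)
U(H, w) = -27 (U(H, w) = 9*(-3) = -27)
S(l, h) = -27 + h + l (S(l, h) = (l + h) - 27 = (h + l) - 27 = -27 + h + l)
(-4970 + b(-59))*(526 + S(-2, -2)*(-118)) = (-4970 + (-59)²)*(526 + (-27 - 2 - 2)*(-118)) = (-4970 + 3481)*(526 - 31*(-118)) = -1489*(526 + 3658) = -1489*4184 = -6229976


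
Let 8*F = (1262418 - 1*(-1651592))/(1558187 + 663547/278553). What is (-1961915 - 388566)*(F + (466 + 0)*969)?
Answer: -1842700423360182231087333/1736153307832 ≈ -1.0614e+12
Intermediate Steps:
F = 405853113765/1736153307832 (F = ((1262418 - 1*(-1651592))/(1558187 + 663547/278553))/8 = ((1262418 + 1651592)/(1558187 + 663547*(1/278553)))/8 = (2914010/(1558187 + 663547/278553))/8 = (2914010/(434038326958/278553))/8 = (2914010*(278553/434038326958))/8 = (1/8)*(405853113765/217019163479) = 405853113765/1736153307832 ≈ 0.23377)
(-1961915 - 388566)*(F + (466 + 0)*969) = (-1961915 - 388566)*(405853113765/1736153307832 + (466 + 0)*969) = -2350481*(405853113765/1736153307832 + 466*969) = -2350481*(405853113765/1736153307832 + 451554) = -2350481*783967376617884693/1736153307832 = -1842700423360182231087333/1736153307832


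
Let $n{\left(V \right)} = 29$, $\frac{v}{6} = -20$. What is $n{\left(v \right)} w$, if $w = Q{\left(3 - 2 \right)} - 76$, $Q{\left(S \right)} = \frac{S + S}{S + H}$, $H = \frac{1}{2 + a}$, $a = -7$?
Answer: $- \frac{4263}{2} \approx -2131.5$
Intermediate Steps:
$v = -120$ ($v = 6 \left(-20\right) = -120$)
$H = - \frac{1}{5}$ ($H = \frac{1}{2 - 7} = \frac{1}{-5} = - \frac{1}{5} \approx -0.2$)
$Q{\left(S \right)} = \frac{2 S}{- \frac{1}{5} + S}$ ($Q{\left(S \right)} = \frac{S + S}{S - \frac{1}{5}} = \frac{2 S}{- \frac{1}{5} + S}$)
$w = - \frac{147}{2}$ ($w = \frac{10 \left(3 - 2\right)}{-1 + 5 \left(3 - 2\right)} - 76 = 10 \cdot 1 \frac{1}{-1 + 5 \cdot 1} - 76 = 10 \cdot 1 \frac{1}{-1 + 5} - 76 = 10 \cdot 1 \cdot \frac{1}{4} - 76 = \frac{5}{2} - 76 = - \frac{147}{2} \approx -73.5$)
$n{\left(v \right)} w = 29 \left(- \frac{147}{2}\right) = - \frac{4263}{2}$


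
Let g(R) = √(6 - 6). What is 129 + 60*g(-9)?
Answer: 129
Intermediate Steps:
g(R) = 0 (g(R) = √0 = 0)
129 + 60*g(-9) = 129 + 60*0 = 129 + 0 = 129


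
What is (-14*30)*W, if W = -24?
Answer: 10080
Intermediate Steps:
(-14*30)*W = -14*30*(-24) = -420*(-24) = 10080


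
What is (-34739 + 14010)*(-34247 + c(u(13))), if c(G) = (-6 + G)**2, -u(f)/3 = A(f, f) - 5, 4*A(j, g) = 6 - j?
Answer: 11291148487/16 ≈ 7.0570e+8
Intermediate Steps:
A(j, g) = 3/2 - j/4 (A(j, g) = (6 - j)/4 = 3/2 - j/4)
u(f) = 21/2 + 3*f/4 (u(f) = -3*((3/2 - f/4) - 5) = -3*(-7/2 - f/4) = 21/2 + 3*f/4)
(-34739 + 14010)*(-34247 + c(u(13))) = (-34739 + 14010)*(-34247 + (-6 + (21/2 + (3/4)*13))**2) = -20729*(-34247 + (-6 + (21/2 + 39/4))**2) = -20729*(-34247 + (-6 + 81/4)**2) = -20729*(-34247 + (57/4)**2) = -20729*(-34247 + 3249/16) = -20729*(-544703/16) = 11291148487/16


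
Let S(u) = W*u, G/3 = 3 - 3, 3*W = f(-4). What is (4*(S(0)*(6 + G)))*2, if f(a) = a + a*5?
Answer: 0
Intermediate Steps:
f(a) = 6*a (f(a) = a + 5*a = 6*a)
W = -8 (W = (6*(-4))/3 = (⅓)*(-24) = -8)
G = 0 (G = 3*(3 - 3) = 3*0 = 0)
S(u) = -8*u
(4*(S(0)*(6 + G)))*2 = (4*((-8*0)*(6 + 0)))*2 = (4*(0*6))*2 = (4*0)*2 = 0*2 = 0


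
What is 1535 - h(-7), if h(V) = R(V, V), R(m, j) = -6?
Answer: 1541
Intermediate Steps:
h(V) = -6
1535 - h(-7) = 1535 - 1*(-6) = 1535 + 6 = 1541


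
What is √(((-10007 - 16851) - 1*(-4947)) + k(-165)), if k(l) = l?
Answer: 2*I*√5519 ≈ 148.58*I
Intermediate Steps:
√(((-10007 - 16851) - 1*(-4947)) + k(-165)) = √(((-10007 - 16851) - 1*(-4947)) - 165) = √((-26858 + 4947) - 165) = √(-21911 - 165) = √(-22076) = 2*I*√5519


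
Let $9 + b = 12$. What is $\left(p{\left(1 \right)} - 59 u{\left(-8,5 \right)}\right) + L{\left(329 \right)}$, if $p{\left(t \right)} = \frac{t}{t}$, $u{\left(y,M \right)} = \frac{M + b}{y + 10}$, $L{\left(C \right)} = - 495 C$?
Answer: $-163090$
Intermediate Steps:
$b = 3$ ($b = -9 + 12 = 3$)
$u{\left(y,M \right)} = \frac{3 + M}{10 + y}$ ($u{\left(y,M \right)} = \frac{M + 3}{y + 10} = \frac{3 + M}{10 + y}$)
$p{\left(t \right)} = 1$
$\left(p{\left(1 \right)} - 59 u{\left(-8,5 \right)}\right) + L{\left(329 \right)} = \left(1 - 59 \frac{3 + 5}{10 - 8}\right) - 162855 = \left(1 - 59 \cdot \frac{1}{2} \cdot 8\right) - 162855 = \left(1 - 236\right) - 162855 = -235 - 162855 = -163090$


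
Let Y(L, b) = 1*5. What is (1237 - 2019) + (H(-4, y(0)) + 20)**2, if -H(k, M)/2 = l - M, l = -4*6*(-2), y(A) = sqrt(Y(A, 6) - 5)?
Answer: 4994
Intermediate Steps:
Y(L, b) = 5
y(A) = 0 (y(A) = sqrt(5 - 5) = sqrt(0) = 0)
l = 48 (l = -24*(-2) = 48)
H(k, M) = -96 + 2*M (H(k, M) = -2*(48 - M) = -96 + 2*M)
(1237 - 2019) + (H(-4, y(0)) + 20)**2 = (1237 - 2019) + ((-96 + 2*0) + 20)**2 = -782 + ((-96 + 0) + 20)**2 = -782 + (-96 + 20)**2 = -782 + (-76)**2 = -782 + 5776 = 4994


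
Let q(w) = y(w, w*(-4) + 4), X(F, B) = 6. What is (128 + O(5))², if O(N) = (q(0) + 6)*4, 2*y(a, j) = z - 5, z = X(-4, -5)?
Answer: 23716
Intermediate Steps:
z = 6
y(a, j) = ½ (y(a, j) = (6 - 5)/2 = (½)*1 = ½)
q(w) = ½
O(N) = 26 (O(N) = (½ + 6)*4 = (13/2)*4 = 26)
(128 + O(5))² = (128 + 26)² = 154² = 23716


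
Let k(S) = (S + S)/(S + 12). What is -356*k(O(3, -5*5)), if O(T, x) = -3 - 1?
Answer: 356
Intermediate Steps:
O(T, x) = -4
k(S) = 2*S/(12 + S) (k(S) = (2*S)/(12 + S) = 2*S/(12 + S))
-356*k(O(3, -5*5)) = -712*(-4)/(12 - 4) = -712*(-4)/8 = -356*(-1) = 356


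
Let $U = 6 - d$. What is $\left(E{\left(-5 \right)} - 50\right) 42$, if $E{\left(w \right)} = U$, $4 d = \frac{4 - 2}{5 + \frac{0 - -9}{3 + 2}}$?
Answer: $- \frac{62937}{34} \approx -1851.1$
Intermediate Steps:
$d = \frac{5}{68}$ ($d = \frac{\left(4 - 2\right) \frac{1}{5 + \frac{0 - -9}{3 + 2}}}{4} = \frac{2 \frac{1}{5 + \frac{0 + 9}{5}}}{4} = \frac{2 \frac{1}{5 + 9 \cdot \frac{1}{5}}}{4} = \frac{2 \frac{1}{5 + \frac{9}{5}}}{4} = \frac{2 \frac{1}{\frac{34}{5}}}{4} = \frac{2 \cdot \frac{5}{34}}{4} = \frac{1}{4} \cdot \frac{5}{17} = \frac{5}{68} \approx 0.073529$)
$U = \frac{403}{68}$ ($U = 6 - \frac{5}{68} = \frac{403}{68} \approx 5.9265$)
$E{\left(w \right)} = \frac{403}{68}$
$\left(E{\left(-5 \right)} - 50\right) 42 = \left(\frac{403}{68} - 50\right) 42 = \left(- \frac{2997}{68}\right) 42 = - \frac{62937}{34}$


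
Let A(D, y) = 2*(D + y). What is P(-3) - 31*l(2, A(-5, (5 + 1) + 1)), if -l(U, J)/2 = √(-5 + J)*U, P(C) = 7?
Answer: 7 + 124*I ≈ 7.0 + 124.0*I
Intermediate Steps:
A(D, y) = 2*D + 2*y
l(U, J) = -2*U*√(-5 + J) (l(U, J) = -2*√(-5 + J)*U = -2*U*√(-5 + J))
P(-3) - 31*l(2, A(-5, (5 + 1) + 1)) = 7 - (-62)*2*√(-5 + (2*(-5) + 2*((5 + 1) + 1))) = 7 - (-62)*2*√(-5 + (-10 + 2*(6 + 1))) = 7 - (-62)*2*√(-5 + (-10 + 2*7)) = 7 - (-62)*2*√(-5 + (-10 + 14)) = 7 - (-62)*2*√(-5 + 4) = 7 - (-62)*2*√(-1) = 7 - (-62)*2*I = 7 - (-124)*I = 7 + 124*I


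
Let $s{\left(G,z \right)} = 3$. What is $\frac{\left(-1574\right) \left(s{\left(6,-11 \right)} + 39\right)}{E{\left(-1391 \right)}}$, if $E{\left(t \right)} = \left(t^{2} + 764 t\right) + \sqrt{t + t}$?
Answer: $- \frac{41449716}{546842441} + \frac{66108 i \sqrt{2782}}{760657835431} \approx -0.075798 + 4.584 \cdot 10^{-6} i$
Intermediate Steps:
$E{\left(t \right)} = t^{2} + 764 t + \sqrt{2} \sqrt{t}$ ($E{\left(t \right)} = \left(t^{2} + 764 t\right) + \sqrt{2 t} = \left(t^{2} + 764 t\right) + \sqrt{2} \sqrt{t} = t^{2} + 764 t + \sqrt{2} \sqrt{t}$)
$\frac{\left(-1574\right) \left(s{\left(6,-11 \right)} + 39\right)}{E{\left(-1391 \right)}} = \frac{\left(-1574\right) \left(3 + 39\right)}{\left(-1391\right)^{2} + 764 \left(-1391\right) + \sqrt{2} \sqrt{-1391}} = \frac{\left(-1574\right) 42}{1934881 - 1062724 + \sqrt{2} i \sqrt{1391}} = - \frac{66108}{1934881 - 1062724 + i \sqrt{2782}} = - \frac{66108}{872157 + i \sqrt{2782}}$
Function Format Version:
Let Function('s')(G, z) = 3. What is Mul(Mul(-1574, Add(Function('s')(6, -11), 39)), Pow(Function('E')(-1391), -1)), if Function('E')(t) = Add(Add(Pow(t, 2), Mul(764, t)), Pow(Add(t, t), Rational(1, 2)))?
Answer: Add(Rational(-41449716, 546842441), Mul(Rational(66108, 760657835431), I, Pow(2782, Rational(1, 2)))) ≈ Add(-0.075798, Mul(4.5840e-6, I))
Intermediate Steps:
Function('E')(t) = Add(Pow(t, 2), Mul(764, t), Mul(Pow(2, Rational(1, 2)), Pow(t, Rational(1, 2)))) (Function('E')(t) = Add(Add(Pow(t, 2), Mul(764, t)), Pow(Mul(2, t), Rational(1, 2))) = Add(Add(Pow(t, 2), Mul(764, t)), Mul(Pow(2, Rational(1, 2)), Pow(t, Rational(1, 2)))) = Add(Pow(t, 2), Mul(764, t), Mul(Pow(2, Rational(1, 2)), Pow(t, Rational(1, 2)))))
Mul(Mul(-1574, Add(Function('s')(6, -11), 39)), Pow(Function('E')(-1391), -1)) = Mul(Mul(-1574, Add(3, 39)), Pow(Add(Pow(-1391, 2), Mul(764, -1391), Mul(Pow(2, Rational(1, 2)), Pow(-1391, Rational(1, 2)))), -1)) = Mul(Mul(-1574, 42), Pow(Add(1934881, -1062724, Mul(Pow(2, Rational(1, 2)), Mul(I, Pow(1391, Rational(1, 2))))), -1)) = Mul(-66108, Pow(Add(1934881, -1062724, Mul(I, Pow(2782, Rational(1, 2)))), -1)) = Mul(-66108, Pow(Add(872157, Mul(I, Pow(2782, Rational(1, 2)))), -1))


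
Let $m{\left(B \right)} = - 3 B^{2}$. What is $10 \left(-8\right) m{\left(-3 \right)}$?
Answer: $2160$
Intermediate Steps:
$10 \left(-8\right) m{\left(-3 \right)} = 10 \left(-8\right) \left(- 3 \left(-3\right)^{2}\right) = - 80 \left(\left(-3\right) 9\right) = \left(-80\right) \left(-27\right) = 2160$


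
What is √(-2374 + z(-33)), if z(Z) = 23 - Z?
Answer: I*√2318 ≈ 48.146*I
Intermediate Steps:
√(-2374 + z(-33)) = √(-2374 + (23 - 1*(-33))) = √(-2374 + (23 + 33)) = √(-2374 + 56) = √(-2318) = I*√2318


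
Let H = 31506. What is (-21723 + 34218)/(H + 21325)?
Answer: 12495/52831 ≈ 0.23651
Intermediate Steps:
(-21723 + 34218)/(H + 21325) = (-21723 + 34218)/(31506 + 21325) = 12495/52831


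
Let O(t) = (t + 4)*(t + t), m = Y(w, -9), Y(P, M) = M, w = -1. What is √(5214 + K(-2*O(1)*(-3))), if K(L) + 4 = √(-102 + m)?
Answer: √(5210 + I*√111) ≈ 72.18 + 0.073*I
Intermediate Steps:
m = -9
O(t) = 2*t*(4 + t) (O(t) = (4 + t)*(2*t) = 2*t*(4 + t))
K(L) = -4 + I*√111 (K(L) = -4 + √(-102 - 9) = -4 + √(-111) = -4 + I*√111)
√(5214 + K(-2*O(1)*(-3))) = √(5214 + (-4 + I*√111)) = √(5210 + I*√111)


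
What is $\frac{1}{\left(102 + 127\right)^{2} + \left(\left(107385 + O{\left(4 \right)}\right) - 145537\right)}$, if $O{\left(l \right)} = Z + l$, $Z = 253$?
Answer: $\frac{1}{14546} \approx 6.8747 \cdot 10^{-5}$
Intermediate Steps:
$O{\left(l \right)} = 253 + l$
$\frac{1}{\left(102 + 127\right)^{2} + \left(\left(107385 + O{\left(4 \right)}\right) - 145537\right)} = \frac{1}{\left(102 + 127\right)^{2} + \left(\left(107385 + \left(253 + 4\right)\right) - 145537\right)} = \frac{1}{229^{2} + \left(\left(107385 + 257\right) - 145537\right)} = \frac{1}{52441 + \left(107642 - 145537\right)} = \frac{1}{52441 - 37895} = \frac{1}{14546}$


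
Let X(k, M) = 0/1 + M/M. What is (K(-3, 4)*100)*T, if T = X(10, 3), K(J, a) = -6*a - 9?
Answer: -3300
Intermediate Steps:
K(J, a) = -9 - 6*a
X(k, M) = 1 (X(k, M) = 0*1 + 1 = 0 + 1 = 1)
T = 1
(K(-3, 4)*100)*T = ((-9 - 6*4)*100)*1 = ((-9 - 24)*100)*1 = -33*100*1 = -3300*1 = -3300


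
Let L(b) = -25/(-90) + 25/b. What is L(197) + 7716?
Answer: 27362371/3546 ≈ 7716.4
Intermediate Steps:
L(b) = 5/18 + 25/b (L(b) = -25*(-1/90) + 25/b = 5/18 + 25/b)
L(197) + 7716 = (5/18 + 25/197) + 7716 = 1435/3546 + 7716 = 27362371/3546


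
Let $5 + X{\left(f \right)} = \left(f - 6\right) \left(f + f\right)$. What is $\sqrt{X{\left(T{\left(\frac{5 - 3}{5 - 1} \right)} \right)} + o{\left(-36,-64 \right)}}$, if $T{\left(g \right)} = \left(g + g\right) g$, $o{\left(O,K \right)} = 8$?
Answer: $\frac{i \sqrt{10}}{2} \approx 1.5811 i$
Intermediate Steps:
$T{\left(g \right)} = 2 g^{2}$ ($T{\left(g \right)} = 2 g g = 2 g^{2}$)
$X{\left(f \right)} = -5 + 2 f \left(-6 + f\right)$ ($X{\left(f \right)} = -5 + \left(f - 6\right) \left(f + f\right) = -5 + \left(-6 + f\right) 2 f = -5 + 2 f \left(-6 + f\right)$)
$\sqrt{X{\left(T{\left(\frac{5 - 3}{5 - 1} \right)} \right)} + o{\left(-36,-64 \right)}} = \sqrt{\left(-5 - 12 \cdot 2 \left(\frac{5 - 3}{5 - 1}\right)^{2} + 2 \left(2 \left(\frac{5 - 3}{5 - 1}\right)^{2}\right)^{2}\right) + 8} = \sqrt{\left(-5 - 12 \cdot 2 \left(\frac{2}{4}\right)^{2} + 2 \left(2 \left(\frac{2}{4}\right)^{2}\right)^{2}\right) + 8} = \sqrt{\left(-5 - 12 \cdot 2 \left(2 \cdot \frac{1}{4}\right)^{2} + 2 \left(2 \left(2 \cdot \frac{1}{4}\right)^{2}\right)^{2}\right) + 8} = \sqrt{\left(-5 - 12 \cdot \frac{2}{4} + 2 \left(\frac{2}{4}\right)^{2}\right) + 8} = \sqrt{\left(-5 - 12 \cdot 2 \cdot \frac{1}{4} + 2 \left(2 \cdot \frac{1}{4}\right)^{2}\right) + 8} = \sqrt{\left(-5 - 6 + \frac{2}{4}\right) + 8} = \sqrt{\left(-5 - 6 + 2 \cdot \frac{1}{4}\right) + 8} = \sqrt{\left(-5 - 6 + \frac{1}{2}\right) + 8} = \sqrt{- \frac{21}{2} + 8} = \sqrt{- \frac{5}{2}} = \frac{i \sqrt{10}}{2}$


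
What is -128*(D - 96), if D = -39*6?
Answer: 42240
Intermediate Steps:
D = -234
-128*(D - 96) = -128*(-234 - 96) = -128*(-330) = 42240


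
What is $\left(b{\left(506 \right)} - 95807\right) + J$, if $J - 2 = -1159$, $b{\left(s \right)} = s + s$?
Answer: $-95952$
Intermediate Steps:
$b{\left(s \right)} = 2 s$
$J = -1157$ ($J = 2 - 1159 = -1157$)
$\left(b{\left(506 \right)} - 95807\right) + J = \left(2 \cdot 506 - 95807\right) - 1157 = \left(1012 - 95807\right) - 1157 = -94795 - 1157 = -95952$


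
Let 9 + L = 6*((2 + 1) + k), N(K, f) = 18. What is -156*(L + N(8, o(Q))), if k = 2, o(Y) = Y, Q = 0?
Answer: -6084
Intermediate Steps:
L = 21 (L = -9 + 6*((2 + 1) + 2) = -9 + 6*(3 + 2) = -9 + 6*5 = -9 + 30 = 21)
-156*(L + N(8, o(Q))) = -156*(21 + 18) = -156*39 = -6084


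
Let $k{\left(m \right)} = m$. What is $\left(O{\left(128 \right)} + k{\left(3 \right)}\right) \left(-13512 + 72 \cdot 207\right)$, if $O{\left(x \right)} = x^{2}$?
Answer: $22810704$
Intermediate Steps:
$\left(O{\left(128 \right)} + k{\left(3 \right)}\right) \left(-13512 + 72 \cdot 207\right) = \left(128^{2} + 3\right) \left(-13512 + 72 \cdot 207\right) = \left(16384 + 3\right) \left(-13512 + 14904\right) = 16387 \cdot 1392 = 22810704$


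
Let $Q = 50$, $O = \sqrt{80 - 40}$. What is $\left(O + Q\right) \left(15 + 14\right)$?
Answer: $1450 + 58 \sqrt{10} \approx 1633.4$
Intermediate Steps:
$O = 2 \sqrt{10}$ ($O = \sqrt{40} = 2 \sqrt{10} \approx 6.3246$)
$\left(O + Q\right) \left(15 + 14\right) = \left(2 \sqrt{10} + 50\right) \left(15 + 14\right) = \left(50 + 2 \sqrt{10}\right) 29 = 1450 + 58 \sqrt{10}$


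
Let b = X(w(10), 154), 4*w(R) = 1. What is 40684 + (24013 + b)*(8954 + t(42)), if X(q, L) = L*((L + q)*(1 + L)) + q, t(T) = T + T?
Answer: 66989027885/2 ≈ 3.3494e+10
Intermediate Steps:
t(T) = 2*T
w(R) = 1/4 (w(R) = (1/4)*1 = 1/4)
X(q, L) = q + L*(1 + L)*(L + q) (X(q, L) = L*((1 + L)*(L + q)) + q = L*(1 + L)*(L + q) + q = q + L*(1 + L)*(L + q))
b = 14727791/4 (b = 1/4 + 154**2 + 154**3 + 154*(1/4) + (1/4)*154**2 = 1/4 + 23716 + 3652264 + 77/2 + (1/4)*23716 = 1/4 + 23716 + 3652264 + 77/2 + 5929 = 14727791/4 ≈ 3.6819e+6)
40684 + (24013 + b)*(8954 + t(42)) = 40684 + (24013 + 14727791/4)*(8954 + 2*42) = 40684 + 14823843*(8954 + 84)/4 = 40684 + (14823843/4)*9038 = 40684 + 66988946517/2 = 66989027885/2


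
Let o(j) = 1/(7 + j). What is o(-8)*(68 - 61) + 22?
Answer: 15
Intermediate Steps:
o(-8)*(68 - 61) + 22 = (68 - 61)/(7 - 8) + 22 = 7/(-1) + 22 = -1*7 + 22 = -7 + 22 = 15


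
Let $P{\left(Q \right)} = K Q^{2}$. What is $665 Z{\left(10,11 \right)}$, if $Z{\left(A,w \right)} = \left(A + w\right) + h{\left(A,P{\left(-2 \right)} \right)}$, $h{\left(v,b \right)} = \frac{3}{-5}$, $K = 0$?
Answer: $13566$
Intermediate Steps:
$P{\left(Q \right)} = 0$ ($P{\left(Q \right)} = 0 Q^{2} = 0$)
$h{\left(v,b \right)} = - \frac{3}{5}$ ($h{\left(v,b \right)} = 3 \left(- \frac{1}{5}\right) = - \frac{3}{5}$)
$Z{\left(A,w \right)} = - \frac{3}{5} + A + w$ ($Z{\left(A,w \right)} = \left(A + w\right) - \frac{3}{5} = - \frac{3}{5} + A + w$)
$665 Z{\left(10,11 \right)} = 665 \left(- \frac{3}{5} + 10 + 11\right) = 665 \cdot \frac{102}{5} = 13566$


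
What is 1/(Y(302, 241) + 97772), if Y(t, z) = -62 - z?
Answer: 1/97469 ≈ 1.0260e-5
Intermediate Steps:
1/(Y(302, 241) + 97772) = 1/((-62 - 1*241) + 97772) = 1/((-62 - 241) + 97772) = 1/(-303 + 97772) = 1/97469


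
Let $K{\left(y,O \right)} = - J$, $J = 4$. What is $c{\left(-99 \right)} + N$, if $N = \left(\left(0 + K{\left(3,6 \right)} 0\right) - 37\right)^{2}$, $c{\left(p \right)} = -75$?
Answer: $1294$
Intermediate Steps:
$K{\left(y,O \right)} = -4$ ($K{\left(y,O \right)} = \left(-1\right) 4 = -4$)
$N = 1369$ ($N = \left(\left(0 - 0\right) - 37\right)^{2} = \left(\left(0 + 0\right) - 37\right)^{2} = \left(0 - 37\right)^{2} = \left(-37\right)^{2} = 1369$)
$c{\left(-99 \right)} + N = -75 + 1369 = 1294$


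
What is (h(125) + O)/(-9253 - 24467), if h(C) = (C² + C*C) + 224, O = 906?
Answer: -1619/1686 ≈ -0.96026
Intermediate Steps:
h(C) = 224 + 2*C² (h(C) = (C² + C²) + 224 = 2*C² + 224 = 224 + 2*C²)
(h(125) + O)/(-9253 - 24467) = ((224 + 2*125²) + 906)/(-9253 - 24467) = ((224 + 2*15625) + 906)/(-33720) = ((224 + 31250) + 906)*(-1/33720) = (31474 + 906)*(-1/33720) = 32380*(-1/33720) = -1619/1686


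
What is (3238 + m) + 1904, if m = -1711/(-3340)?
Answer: 17175991/3340 ≈ 5142.5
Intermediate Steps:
m = 1711/3340 (m = -1711*(-1/3340) = 1711/3340 ≈ 0.51228)
(3238 + m) + 1904 = (3238 + 1711/3340) + 1904 = 10816631/3340 + 1904 = 17175991/3340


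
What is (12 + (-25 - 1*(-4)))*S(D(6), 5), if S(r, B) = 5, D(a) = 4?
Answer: -45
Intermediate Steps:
(12 + (-25 - 1*(-4)))*S(D(6), 5) = (12 + (-25 - 1*(-4)))*5 = (12 + (-25 + 4))*5 = (12 - 21)*5 = -9*5 = -45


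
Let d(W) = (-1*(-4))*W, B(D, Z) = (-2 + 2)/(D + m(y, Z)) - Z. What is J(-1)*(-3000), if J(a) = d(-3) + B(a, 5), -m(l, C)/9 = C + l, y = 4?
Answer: 51000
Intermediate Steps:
m(l, C) = -9*C - 9*l (m(l, C) = -9*(C + l) = -9*C - 9*l)
B(D, Z) = -Z (B(D, Z) = (-2 + 2)/(D + (-9*Z - 9*4)) - Z = 0/(D + (-9*Z - 36)) - Z = 0/(D + (-36 - 9*Z)) - Z = 0/(-36 + D - 9*Z) - Z = 0 - Z = -Z)
d(W) = 4*W
J(a) = -17 (J(a) = 4*(-3) - 1*5 = -12 - 5 = -17)
J(-1)*(-3000) = -17*(-3000) = 51000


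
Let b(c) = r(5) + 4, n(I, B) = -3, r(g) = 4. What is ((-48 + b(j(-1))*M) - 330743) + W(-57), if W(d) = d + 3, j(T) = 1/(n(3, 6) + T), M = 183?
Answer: -329381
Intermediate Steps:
j(T) = 1/(-3 + T)
b(c) = 8 (b(c) = 4 + 4 = 8)
W(d) = 3 + d
((-48 + b(j(-1))*M) - 330743) + W(-57) = ((-48 + 8*183) - 330743) + (3 - 57) = ((-48 + 1464) - 330743) - 54 = (1416 - 330743) - 54 = -329327 - 54 = -329381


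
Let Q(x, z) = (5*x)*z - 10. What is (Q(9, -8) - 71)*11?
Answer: -4851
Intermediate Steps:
Q(x, z) = -10 + 5*x*z (Q(x, z) = 5*x*z - 10 = -10 + 5*x*z)
(Q(9, -8) - 71)*11 = ((-10 + 5*9*(-8)) - 71)*11 = ((-10 - 360) - 71)*11 = (-370 - 71)*11 = -441*11 = -4851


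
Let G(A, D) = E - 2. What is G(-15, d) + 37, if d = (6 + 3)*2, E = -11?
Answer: 24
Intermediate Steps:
d = 18 (d = 9*2 = 18)
G(A, D) = -13 (G(A, D) = -11 - 2 = -13)
G(-15, d) + 37 = -13 + 37 = 24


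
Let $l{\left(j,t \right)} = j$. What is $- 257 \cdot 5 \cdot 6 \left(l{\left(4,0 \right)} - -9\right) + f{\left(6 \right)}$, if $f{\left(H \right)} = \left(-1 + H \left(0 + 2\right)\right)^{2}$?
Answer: $-100109$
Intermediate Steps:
$f{\left(H \right)} = \left(-1 + 2 H\right)^{2}$ ($f{\left(H \right)} = \left(-1 + H 2\right)^{2} = \left(-1 + 2 H\right)^{2}$)
$- 257 \cdot 5 \cdot 6 \left(l{\left(4,0 \right)} - -9\right) + f{\left(6 \right)} = - 257 \cdot 5 \cdot 6 \left(4 - -9\right) + \left(-1 + 2 \cdot 6\right)^{2} = - 257 \cdot 30 \left(4 + 9\right) + \left(-1 + 12\right)^{2} = - 257 \cdot 30 \cdot 13 + 11^{2} = \left(-257\right) 390 + 121 = -100230 + 121 = -100109$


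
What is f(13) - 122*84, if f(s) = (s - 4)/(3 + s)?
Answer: -163959/16 ≈ -10247.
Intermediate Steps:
f(s) = (-4 + s)/(3 + s)
f(13) - 122*84 = (-4 + 13)/(3 + 13) - 122*84 = 9/16 - 10248 = -163959/16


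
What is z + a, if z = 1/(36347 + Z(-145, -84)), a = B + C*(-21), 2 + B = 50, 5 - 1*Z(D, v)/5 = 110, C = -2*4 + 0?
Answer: 7737553/35822 ≈ 216.00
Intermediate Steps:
C = -8 (C = -8 + 0 = -8)
Z(D, v) = -525 (Z(D, v) = 25 - 5*110 = 25 - 550 = -525)
B = 48 (B = -2 + 50 = 48)
a = 216 (a = 48 - 8*(-21) = 48 + 168 = 216)
z = 1/35822 (z = 1/(36347 - 525) = 1/35822 ≈ 2.7916e-5)
z + a = 1/35822 + 216 = 7737553/35822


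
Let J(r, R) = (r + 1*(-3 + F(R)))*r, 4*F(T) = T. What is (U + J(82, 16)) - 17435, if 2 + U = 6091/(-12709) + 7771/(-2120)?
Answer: -286543558039/26943080 ≈ -10635.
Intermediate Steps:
F(T) = T/4
U = -165560719/26943080 (U = -2 + (6091/(-12709) + 7771/(-2120)) = -2 + (6091*(-1/12709) + 7771*(-1/2120)) = -2 + (-6091/12709 - 7771/2120) = -2 - 111674559/26943080 = -165560719/26943080 ≈ -6.1448)
J(r, R) = r*(-3 + r + R/4) (J(r, R) = (r + 1*(-3 + R/4))*r = (r + (-3 + R/4))*r = (-3 + r + R/4)*r = r*(-3 + r + R/4))
(U + J(82, 16)) - 17435 = (-165560719/26943080 + (¼)*82*(-12 + 16 + 4*82)) - 17435 = (-165560719/26943080 + (¼)*82*(-12 + 16 + 328)) - 17435 = (-165560719/26943080 + (¼)*82*332) - 17435 = (-165560719/26943080 + 6806) - 17435 = 183209041761/26943080 - 17435 = -286543558039/26943080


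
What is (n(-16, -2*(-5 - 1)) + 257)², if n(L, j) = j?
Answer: 72361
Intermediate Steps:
(n(-16, -2*(-5 - 1)) + 257)² = (-2*(-5 - 1) + 257)² = (-2*(-6) + 257)² = (12 + 257)² = 269² = 72361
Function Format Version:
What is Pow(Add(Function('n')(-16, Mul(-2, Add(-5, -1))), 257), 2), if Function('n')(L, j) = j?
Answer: 72361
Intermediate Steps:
Pow(Add(Function('n')(-16, Mul(-2, Add(-5, -1))), 257), 2) = Pow(Add(Mul(-2, Add(-5, -1)), 257), 2) = Pow(Add(Mul(-2, -6), 257), 2) = Pow(Add(12, 257), 2) = Pow(269, 2) = 72361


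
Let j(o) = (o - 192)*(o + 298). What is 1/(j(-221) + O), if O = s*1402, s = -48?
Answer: -1/99097 ≈ -1.0091e-5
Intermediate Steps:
j(o) = (-192 + o)*(298 + o)
O = -67296 (O = -48*1402 = -67296)
1/(j(-221) + O) = 1/((-57216 + (-221)² + 106*(-221)) - 67296) = 1/((-57216 + 48841 - 23426) - 67296) = 1/(-31801 - 67296) = 1/(-99097) = -1/99097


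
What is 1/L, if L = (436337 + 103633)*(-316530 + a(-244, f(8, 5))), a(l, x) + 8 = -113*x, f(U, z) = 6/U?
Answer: -2/341933572635 ≈ -5.8491e-12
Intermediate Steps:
a(l, x) = -8 - 113*x
L = -341933572635/2 (L = (436337 + 103633)*(-316530 + (-8 - 678/8)) = 539970*(-316530 + (-8 - 678/8)) = 539970*(-316530 + (-8 - 113*3/4)) = 539970*(-316530 + (-8 - 339/4)) = 539970*(-316530 - 371/4) = 539970*(-1266491/4) = -341933572635/2 ≈ -1.7097e+11)
1/L = 1/(-341933572635/2) = -2/341933572635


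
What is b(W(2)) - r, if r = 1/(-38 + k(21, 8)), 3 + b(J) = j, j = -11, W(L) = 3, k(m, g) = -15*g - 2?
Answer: -2239/160 ≈ -13.994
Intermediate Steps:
k(m, g) = -2 - 15*g
b(J) = -14 (b(J) = -3 - 11 = -14)
r = -1/160 (r = 1/(-38 + (-2 - 15*8)) = 1/(-38 + (-2 - 120)) = 1/(-38 - 122) = 1/(-160) = -1/160 ≈ -0.0062500)
b(W(2)) - r = -14 - 1*(-1/160) = -14 + 1/160 = -2239/160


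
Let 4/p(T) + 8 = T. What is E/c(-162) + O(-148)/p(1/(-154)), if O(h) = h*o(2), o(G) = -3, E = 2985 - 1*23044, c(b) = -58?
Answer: -1212242/2233 ≈ -542.88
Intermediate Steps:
p(T) = 4/(-8 + T)
E = -20059 (E = 2985 - 23044 = -20059)
O(h) = -3*h (O(h) = h*(-3) = -3*h)
E/c(-162) + O(-148)/p(1/(-154)) = -20059/(-58) + (-3*(-148))/((4/(-8 + 1/(-154)))) = -20059*(-1/58) + 444/((4/(-8 - 1/154))) = 20059/58 + 444/((4/(-1233/154))) = 20059/58 + 444/((4*(-154/1233))) = 20059/58 + 444/(-616/1233) = 20059/58 + 444*(-1233/616) = 20059/58 - 136863/154 = -1212242/2233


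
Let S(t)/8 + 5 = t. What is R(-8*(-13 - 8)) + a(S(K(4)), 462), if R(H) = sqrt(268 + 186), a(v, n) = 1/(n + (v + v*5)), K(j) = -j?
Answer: 1/30 + sqrt(454) ≈ 21.341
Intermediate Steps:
S(t) = -40 + 8*t
a(v, n) = 1/(n + 6*v) (a(v, n) = 1/(n + (v + 5*v)) = 1/(n + 6*v))
R(H) = sqrt(454)
R(-8*(-13 - 8)) + a(S(K(4)), 462) = sqrt(454) + 1/(462 + 6*(-40 + 8*(-1*4))) = sqrt(454) + 1/(462 + 6*(-40 + 8*(-4))) = sqrt(454) + 1/(462 + 6*(-40 - 32)) = sqrt(454) + 1/(462 + 6*(-72)) = sqrt(454) + 1/(462 - 432) = sqrt(454) + 1/30 = 1/30 + sqrt(454)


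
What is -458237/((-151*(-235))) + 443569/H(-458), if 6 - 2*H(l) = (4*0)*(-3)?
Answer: 15738671254/106455 ≈ 1.4784e+5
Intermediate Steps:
H(l) = 3 (H(l) = 3 - 4*0*(-3)/2 = 3 - 0*(-3) = 3 - 1/2*0 = 3 + 0 = 3)
-458237/((-151*(-235))) + 443569/H(-458) = -458237/((-151*(-235))) + 443569/3 = -458237/35485 + 443569*(1/3) = -458237*1/35485 + 443569/3 = -458237/35485 + 443569/3 = 15738671254/106455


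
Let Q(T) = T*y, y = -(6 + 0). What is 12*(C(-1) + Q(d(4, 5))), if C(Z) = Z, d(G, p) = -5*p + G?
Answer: 1500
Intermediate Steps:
y = -6 (y = -1*6 = -6)
d(G, p) = G - 5*p
Q(T) = -6*T (Q(T) = T*(-6) = -6*T)
12*(C(-1) + Q(d(4, 5))) = 12*(-1 - 6*(4 - 5*5)) = 12*(-1 - 6*(4 - 25)) = 12*(-1 - 6*(-21)) = 12*(-1 + 126) = 12*125 = 1500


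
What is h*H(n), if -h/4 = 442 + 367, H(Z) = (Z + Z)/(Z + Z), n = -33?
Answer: -3236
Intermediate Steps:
H(Z) = 1 (H(Z) = (2*Z)/((2*Z)) = (2*Z)*(1/(2*Z)) = 1)
h = -3236 (h = -4*(442 + 367) = -4*809 = -3236)
h*H(n) = -3236*1 = -3236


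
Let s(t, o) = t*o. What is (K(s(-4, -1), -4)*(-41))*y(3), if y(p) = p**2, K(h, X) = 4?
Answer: -1476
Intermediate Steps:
s(t, o) = o*t
(K(s(-4, -1), -4)*(-41))*y(3) = (4*(-41))*3**2 = -164*9 = -1476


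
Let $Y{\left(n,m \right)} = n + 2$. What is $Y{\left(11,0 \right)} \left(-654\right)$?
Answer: $-8502$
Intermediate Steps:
$Y{\left(n,m \right)} = 2 + n$
$Y{\left(11,0 \right)} \left(-654\right) = \left(2 + 11\right) \left(-654\right) = 13 \left(-654\right) = -8502$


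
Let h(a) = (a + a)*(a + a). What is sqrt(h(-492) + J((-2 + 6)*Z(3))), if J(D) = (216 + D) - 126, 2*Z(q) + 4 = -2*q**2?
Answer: sqrt(968302) ≈ 984.02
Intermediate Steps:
h(a) = 4*a**2 (h(a) = (2*a)*(2*a) = 4*a**2)
Z(q) = -2 - q**2 (Z(q) = -2 + (-2*q**2)/2 = -2 - q**2)
J(D) = 90 + D
sqrt(h(-492) + J((-2 + 6)*Z(3))) = sqrt(4*(-492)**2 + (90 + (-2 + 6)*(-2 - 1*3**2))) = sqrt(4*242064 + (90 + 4*(-2 - 1*9))) = sqrt(968256 + (90 + 4*(-2 - 9))) = sqrt(968256 + (90 + 4*(-11))) = sqrt(968256 + (90 - 44)) = sqrt(968256 + 46) = sqrt(968302)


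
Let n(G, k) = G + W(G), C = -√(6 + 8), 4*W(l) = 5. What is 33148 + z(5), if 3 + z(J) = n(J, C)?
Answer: 132605/4 ≈ 33151.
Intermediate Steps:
W(l) = 5/4 (W(l) = (¼)*5 = 5/4)
C = -√14 ≈ -3.7417
n(G, k) = 5/4 + G (n(G, k) = G + 5/4 = 5/4 + G)
z(J) = -7/4 + J (z(J) = -3 + (5/4 + J) = -7/4 + J)
33148 + z(5) = 33148 + (-7/4 + 5) = 33148 + 13/4 = 132605/4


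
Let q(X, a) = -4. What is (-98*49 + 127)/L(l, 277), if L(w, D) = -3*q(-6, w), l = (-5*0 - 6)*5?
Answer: -4675/12 ≈ -389.58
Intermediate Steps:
l = -30 (l = (0 - 6)*5 = -6*5 = -30)
L(w, D) = 12 (L(w, D) = -3*(-4) = 12)
(-98*49 + 127)/L(l, 277) = (-98*49 + 127)/12 = (-4802 + 127)*(1/12) = -4675*1/12 = -4675/12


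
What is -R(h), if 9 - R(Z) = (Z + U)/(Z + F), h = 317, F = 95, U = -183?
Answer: -1787/206 ≈ -8.6748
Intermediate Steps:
R(Z) = 9 - (-183 + Z)/(95 + Z) (R(Z) = 9 - (Z - 183)/(Z + 95) = 9 - (-183 + Z)/(95 + Z))
-R(h) = -2*(519 + 4*317)/(95 + 317) = -2*(519 + 1268)/412 = -2*1787/412 = -1*1787/206 = -1787/206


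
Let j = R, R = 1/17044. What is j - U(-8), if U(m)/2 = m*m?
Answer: -2181631/17044 ≈ -128.00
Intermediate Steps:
U(m) = 2*m**2 (U(m) = 2*(m*m) = 2*m**2)
R = 1/17044 ≈ 5.8672e-5
j = 1/17044 ≈ 5.8672e-5
j - U(-8) = 1/17044 - 2*(-8)**2 = 1/17044 - 2*64 = 1/17044 - 1*128 = 1/17044 - 128 = -2181631/17044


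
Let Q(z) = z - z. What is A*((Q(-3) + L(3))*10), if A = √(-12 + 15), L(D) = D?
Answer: 30*√3 ≈ 51.962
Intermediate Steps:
Q(z) = 0
A = √3 ≈ 1.7320
A*((Q(-3) + L(3))*10) = √3*((0 + 3)*10) = √3*(3*10) = √3*30 = 30*√3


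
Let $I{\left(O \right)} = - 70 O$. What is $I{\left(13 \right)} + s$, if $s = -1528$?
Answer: $-2438$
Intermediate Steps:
$I{\left(13 \right)} + s = \left(-70\right) 13 - 1528 = -910 - 1528 = -2438$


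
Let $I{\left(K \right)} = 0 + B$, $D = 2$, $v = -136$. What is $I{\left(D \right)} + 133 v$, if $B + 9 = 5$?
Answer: $-18092$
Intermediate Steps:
$B = -4$ ($B = -9 + 5 = -4$)
$I{\left(K \right)} = -4$ ($I{\left(K \right)} = 0 - 4 = -4$)
$I{\left(D \right)} + 133 v = -4 + 133 \left(-136\right) = -4 - 18088 = -18092$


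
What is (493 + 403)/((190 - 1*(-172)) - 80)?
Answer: 448/141 ≈ 3.1773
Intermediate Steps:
(493 + 403)/((190 - 1*(-172)) - 80) = 896/((190 + 172) - 80) = 896/(362 - 80) = 896/282 = 896*(1/282) = 448/141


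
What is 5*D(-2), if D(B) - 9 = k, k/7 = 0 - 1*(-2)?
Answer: 115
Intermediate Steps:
k = 14 (k = 7*(0 - 1*(-2)) = 7*(0 + 2) = 7*2 = 14)
D(B) = 23 (D(B) = 9 + 14 = 23)
5*D(-2) = 5*23 = 115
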